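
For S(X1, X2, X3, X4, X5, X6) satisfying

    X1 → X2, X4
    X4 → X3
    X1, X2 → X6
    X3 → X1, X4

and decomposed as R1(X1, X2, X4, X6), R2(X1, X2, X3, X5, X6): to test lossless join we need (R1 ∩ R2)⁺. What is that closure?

R1 ∩ R2 = {X1, X2, X6}.
X1 → X2, X4 applies, adding X4
X4 → X3 applies, adding X3
Closure: {X1, X2, X3, X4, X6}.

X1, X2, X3, X4, X6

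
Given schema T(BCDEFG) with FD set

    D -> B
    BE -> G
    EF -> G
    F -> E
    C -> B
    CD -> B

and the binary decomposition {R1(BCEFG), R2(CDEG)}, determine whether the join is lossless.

No

Common attributes: R1 ∩ R2 = {CEG}.
Closure of {CEG}: C → B applies, adding B. So (CEG)⁺ = {BCEG}.
The closure contains neither all of R1 = {BCEFG} nor all of R2 = {CDEG}, so the common attributes are not a superkey of either fragment. The join is lossy.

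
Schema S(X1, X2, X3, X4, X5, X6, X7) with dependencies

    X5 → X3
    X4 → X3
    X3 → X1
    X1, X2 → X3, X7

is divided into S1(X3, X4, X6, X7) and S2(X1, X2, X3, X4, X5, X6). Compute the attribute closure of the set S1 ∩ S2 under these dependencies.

X1, X3, X4, X6

S1 ∩ S2 = {X3, X4, X6}.
X3 → X1 applies, adding X1
Closure: {X1, X3, X4, X6}.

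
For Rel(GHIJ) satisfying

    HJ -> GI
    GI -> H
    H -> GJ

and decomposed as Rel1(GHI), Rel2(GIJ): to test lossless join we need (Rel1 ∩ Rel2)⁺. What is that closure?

Rel1 ∩ Rel2 = {GI}.
GI → H applies, adding H
H → GJ applies, adding J
Closure: {GHIJ}.

GHIJ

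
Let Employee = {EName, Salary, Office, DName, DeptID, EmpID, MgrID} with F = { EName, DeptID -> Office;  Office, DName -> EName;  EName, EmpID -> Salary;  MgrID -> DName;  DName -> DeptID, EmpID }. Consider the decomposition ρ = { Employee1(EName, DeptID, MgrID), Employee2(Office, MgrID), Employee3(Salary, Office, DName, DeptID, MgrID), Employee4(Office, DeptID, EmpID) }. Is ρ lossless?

Chase test. Columns are EName, Salary, Office, DName, DeptID, EmpID, MgrID; row i has aⱼ where attribute j ∈ Employeei, else bᵢⱼ.
Initial tableau (one row per fragment):
  row 1: a1 b12 b13 b14 a5 b16 a7
  row 2: b21 b22 a3 b24 b25 b26 a7
  row 3: b31 a2 a3 a4 a5 b36 a7
  row 4: b41 b42 a3 b44 a5 a6 b47
Rows 1 and 2 agree on MgrID; apply MgrID→DName and equate their DName entries.
Rows 1 and 3 agree on MgrID; apply MgrID→DName and equate their DName entries.
Rows 1 and 2 agree on DName; apply DName→DeptID, EmpID and equate their DeptID, EmpID entries.
Rows 1 and 3 agree on DName; apply DName→DeptID, EmpID and equate their DeptID, EmpID entries.
Rows 2 and 3 agree on Office, DName; apply Office, DName→EName and equate their EName entries.
Rows 2 and 3 agree on EName, EmpID; apply EName, EmpID→Salary and equate their Salary entries.
No row becomes fully distinguished — the join is lossy.

No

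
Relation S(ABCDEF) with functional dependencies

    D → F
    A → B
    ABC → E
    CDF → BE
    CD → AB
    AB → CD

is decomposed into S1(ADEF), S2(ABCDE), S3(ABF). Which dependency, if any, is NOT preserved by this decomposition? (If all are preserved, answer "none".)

D → F lies within S1.
A → B lies within S2.
ABC → E lies within S2.
CDF → BE: restricted closure across fragments reaches BE.
CD → AB lies within S2.
AB → CD lies within S2.
Every dependency is enforceable on the fragments, so the decomposition is dependency-preserving.

none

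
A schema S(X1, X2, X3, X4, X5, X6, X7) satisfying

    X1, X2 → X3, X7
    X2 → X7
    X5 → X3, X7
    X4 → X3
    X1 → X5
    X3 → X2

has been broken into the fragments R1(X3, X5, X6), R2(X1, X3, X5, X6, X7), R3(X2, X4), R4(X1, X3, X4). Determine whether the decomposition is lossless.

Chase test. Columns are X1, X2, X3, X4, X5, X6, X7; row i has aⱼ where attribute j ∈ Ri, else bᵢⱼ.
Initial tableau (one row per fragment):
  row 1: b11 b12 a3 b14 a5 a6 b17
  row 2: a1 b22 a3 b24 a5 a6 a7
  row 3: b31 a2 b33 a4 b35 b36 b37
  row 4: a1 b42 a3 a4 b45 b46 b47
Rows 1 and 2 agree on X5; apply X5→X3, X7 and equate their X3, X7 entries.
Rows 3 and 4 agree on X4; apply X4→X3 and equate their X3 entries.
Rows 2 and 4 agree on X1; apply X1→X5 and equate their X5 entries.
Rows 1 and 2 agree on X3; apply X3→X2 and equate their X2 entries.
Rows 1 and 3 agree on X3; apply X3→X2 and equate their X2 entries.
Rows 1 and 4 agree on X3; apply X3→X2 and equate their X2 entries.
Rows 2 and 4 agree on X1, X2; apply X1, X2→X3, X7 and equate their X3, X7 entries.
Rows 1 and 3 agree on X2; apply X2→X7 and equate their X7 entries.
No row becomes fully distinguished — the join is lossy.

No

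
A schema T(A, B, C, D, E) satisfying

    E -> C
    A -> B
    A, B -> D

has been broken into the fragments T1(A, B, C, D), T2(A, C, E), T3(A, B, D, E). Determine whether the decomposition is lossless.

Chase test. Columns are A, B, C, D, E; row i has aⱼ where attribute j ∈ Ti, else bᵢⱼ.
Initial tableau (one row per fragment):
  row 1: a1 a2 a3 a4 b15
  row 2: a1 b22 a3 b24 a5
  row 3: a1 a2 b33 a4 a5
Rows 2 and 3 agree on E; apply E→C and equate their C entries.
Rows 1 and 2 agree on A; apply A→B and equate their B entries.
Rows 1 and 2 agree on A, B; apply A, B→D and equate their D entries.
Row 2 is now all distinguished symbols — the join is lossless.

Yes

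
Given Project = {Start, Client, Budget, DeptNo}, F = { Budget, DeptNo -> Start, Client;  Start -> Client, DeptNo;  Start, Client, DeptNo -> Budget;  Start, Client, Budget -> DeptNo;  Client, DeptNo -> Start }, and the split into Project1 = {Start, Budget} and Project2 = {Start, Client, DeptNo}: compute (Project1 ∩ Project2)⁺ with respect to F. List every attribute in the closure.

Start, Client, Budget, DeptNo

Project1 ∩ Project2 = {Start}.
Start → Client, DeptNo applies, adding Client, DeptNo
Start, Client, DeptNo → Budget applies, adding Budget
Closure: {Start, Client, Budget, DeptNo}.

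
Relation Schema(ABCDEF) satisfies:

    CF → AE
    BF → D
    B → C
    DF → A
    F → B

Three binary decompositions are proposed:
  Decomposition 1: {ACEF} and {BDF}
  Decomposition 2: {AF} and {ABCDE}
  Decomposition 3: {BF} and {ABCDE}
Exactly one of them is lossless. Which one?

Decomposition 1: common = {F}, closure = {ABCDEF} → lossless.
Decomposition 2: common = {A}, closure = {A} → lossy.
Decomposition 3: common = {B}, closure = {BC} → lossy.

Decomposition 1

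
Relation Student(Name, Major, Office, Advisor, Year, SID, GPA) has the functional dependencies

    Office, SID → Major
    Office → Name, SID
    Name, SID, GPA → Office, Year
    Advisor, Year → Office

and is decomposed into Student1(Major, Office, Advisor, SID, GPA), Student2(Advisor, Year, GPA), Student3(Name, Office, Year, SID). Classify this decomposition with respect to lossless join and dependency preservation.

Lossless test (chase): Rows 1 and 3 agree on Office, SID; apply Office, SID→Major and equate their Major entries. Rows 1 and 3 agree on Office; apply Office→Name, SID and equate their Name, SID entries. No row becomes fully distinguished — the join is lossy.
Dependency preservation: the restricted closure of {Name, SID, GPA} across the fragments never reaches {Office, Year}, so Name, SID, GPA → Office, Year cannot be enforced without a join — not preserved.

lossy and not dependency-preserving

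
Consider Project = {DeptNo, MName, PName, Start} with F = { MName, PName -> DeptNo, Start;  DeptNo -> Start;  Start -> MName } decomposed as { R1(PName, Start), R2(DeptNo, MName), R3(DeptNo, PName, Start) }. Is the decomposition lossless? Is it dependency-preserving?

lossless but not dependency-preserving

Lossless test (chase): Rows 2 and 3 agree on DeptNo; apply DeptNo→Start and equate their Start entries. Rows 1 and 2 agree on Start; apply Start→MName and equate their MName entries. Rows 1 and 3 agree on Start; apply Start→MName and equate their MName entries. Rows 1 and 3 agree on MName, PName; apply MName, PName→DeptNo, Start and equate their DeptNo, Start entries. Row 1 is now all distinguished symbols — the join is lossless.
Dependency preservation: the restricted closure of {MName, PName} across the fragments never reaches {DeptNo, Start}, so MName, PName → DeptNo, Start cannot be enforced without a join — not preserved.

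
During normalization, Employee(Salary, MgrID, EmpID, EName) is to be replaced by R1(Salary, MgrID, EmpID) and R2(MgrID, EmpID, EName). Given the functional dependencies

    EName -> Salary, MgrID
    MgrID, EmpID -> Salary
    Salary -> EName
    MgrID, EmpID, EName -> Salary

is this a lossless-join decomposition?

Common attributes: R1 ∩ R2 = {MgrID, EmpID}.
Closure of {MgrID, EmpID}: MgrID, EmpID → Salary applies, adding Salary; Salary → EName applies, adding EName. So (MgrID, EmpID)⁺ = {Salary, MgrID, EmpID, EName}.
This closure contains every attribute of R1, so R1 ∩ R2 → R1. The join is lossless.

Yes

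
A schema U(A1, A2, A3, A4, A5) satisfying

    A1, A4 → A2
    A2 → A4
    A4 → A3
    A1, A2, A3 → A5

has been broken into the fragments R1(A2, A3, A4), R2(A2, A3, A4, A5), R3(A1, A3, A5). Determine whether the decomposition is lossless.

Chase test. Columns are A1, A2, A3, A4, A5; row i has aⱼ where attribute j ∈ Ri, else bᵢⱼ.
Initial tableau (one row per fragment):
  row 1: b11 a2 a3 a4 b15
  row 2: b21 a2 a3 a4 a5
  row 3: a1 b32 a3 b34 a5
No row becomes fully distinguished — the join is lossy.

No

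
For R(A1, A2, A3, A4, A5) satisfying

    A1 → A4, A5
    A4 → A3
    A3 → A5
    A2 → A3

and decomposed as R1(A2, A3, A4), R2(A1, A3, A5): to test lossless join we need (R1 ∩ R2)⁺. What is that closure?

A3, A5

R1 ∩ R2 = {A3}.
A3 → A5 applies, adding A5
Closure: {A3, A5}.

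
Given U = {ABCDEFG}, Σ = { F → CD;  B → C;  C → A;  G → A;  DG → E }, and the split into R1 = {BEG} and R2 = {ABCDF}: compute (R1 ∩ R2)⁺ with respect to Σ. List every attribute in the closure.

ABC

R1 ∩ R2 = {B}.
B → C applies, adding C
C → A applies, adding A
Closure: {ABC}.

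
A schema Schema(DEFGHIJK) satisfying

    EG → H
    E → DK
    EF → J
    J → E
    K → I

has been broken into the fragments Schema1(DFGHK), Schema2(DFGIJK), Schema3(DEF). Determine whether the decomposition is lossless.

No

Chase test. Columns are DEFGHIJK; row i has aⱼ where attribute j ∈ Schemai, else bᵢⱼ.
Initial tableau (one row per fragment):
  row 1: a1 b12 a3 a4 a5 b16 b17 a8
  row 2: a1 b22 a3 a4 b25 a6 a7 a8
  row 3: a1 a2 a3 b34 b35 b36 b37 b38
Rows 1 and 2 agree on K; apply K→I and equate their I entries.
No row becomes fully distinguished — the join is lossy.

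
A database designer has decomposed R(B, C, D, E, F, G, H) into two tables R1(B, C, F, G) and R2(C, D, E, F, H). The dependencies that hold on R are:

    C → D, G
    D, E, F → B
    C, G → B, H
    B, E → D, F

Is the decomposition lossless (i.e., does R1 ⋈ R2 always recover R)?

Common attributes: R1 ∩ R2 = {C, F}.
Closure of {C, F}: C → D, G applies, adding D, G; C, G → B, H applies, adding B, H. So (C, F)⁺ = {B, C, D, F, G, H}.
This closure contains every attribute of R1, so R1 ∩ R2 → R1. The join is lossless.

Yes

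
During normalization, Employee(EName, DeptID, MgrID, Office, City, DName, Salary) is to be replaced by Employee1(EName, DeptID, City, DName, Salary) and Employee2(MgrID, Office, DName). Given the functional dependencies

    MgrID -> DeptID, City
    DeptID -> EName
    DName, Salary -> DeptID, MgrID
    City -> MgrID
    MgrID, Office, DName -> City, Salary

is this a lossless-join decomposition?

No

Common attributes: Employee1 ∩ Employee2 = {DName}.
No dependency enlarges {DName}, so (DName)⁺ = {DName}.
The closure contains neither all of Employee1 = {EName, DeptID, City, DName, Salary} nor all of Employee2 = {MgrID, Office, DName}, so the common attributes are not a superkey of either fragment. The join is lossy.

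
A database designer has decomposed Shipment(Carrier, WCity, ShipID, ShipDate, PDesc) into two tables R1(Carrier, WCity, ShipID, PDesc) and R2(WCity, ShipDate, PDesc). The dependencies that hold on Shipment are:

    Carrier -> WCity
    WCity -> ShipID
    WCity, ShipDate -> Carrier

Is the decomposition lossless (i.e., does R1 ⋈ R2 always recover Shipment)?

Common attributes: R1 ∩ R2 = {WCity, PDesc}.
Closure of {WCity, PDesc}: WCity → ShipID applies, adding ShipID. So (WCity, PDesc)⁺ = {WCity, ShipID, PDesc}.
The closure contains neither all of R1 = {Carrier, WCity, ShipID, PDesc} nor all of R2 = {WCity, ShipDate, PDesc}, so the common attributes are not a superkey of either fragment. The join is lossy.

No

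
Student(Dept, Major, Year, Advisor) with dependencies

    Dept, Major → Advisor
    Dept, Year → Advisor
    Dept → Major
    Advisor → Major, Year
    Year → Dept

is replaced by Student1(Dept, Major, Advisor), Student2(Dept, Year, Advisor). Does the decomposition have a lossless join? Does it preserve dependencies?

lossless and dependency-preserving

Lossless test: (Dept, Advisor)⁺ = {Dept, Major, Year, Advisor}, which contains all of one fragment — lossless.
Dependency preservation: Advisor → Major, Year is not contained in any single fragment, but the restricted closure of its left-hand side across the fragments still reaches the right-hand side; the remaining FDs each lie inside some fragment. All dependencies are preserved.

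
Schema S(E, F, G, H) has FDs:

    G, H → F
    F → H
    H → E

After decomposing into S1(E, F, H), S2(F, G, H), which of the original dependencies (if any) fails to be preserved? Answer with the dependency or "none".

G, H → F lies within S2.
F → H lies within S1.
H → E lies within S1.
Every dependency is enforceable on the fragments, so the decomposition is dependency-preserving.

none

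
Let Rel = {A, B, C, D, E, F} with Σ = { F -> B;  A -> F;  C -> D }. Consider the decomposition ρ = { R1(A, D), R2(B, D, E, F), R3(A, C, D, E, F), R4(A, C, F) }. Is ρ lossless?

Chase test. Columns are A, B, C, D, E, F; row i has aⱼ where attribute j ∈ Ri, else bᵢⱼ.
Initial tableau (one row per fragment):
  row 1: a1 b12 b13 a4 b15 b16
  row 2: b21 a2 b23 a4 a5 a6
  row 3: a1 b32 a3 a4 a5 a6
  row 4: a1 b42 a3 b44 b45 a6
Rows 2 and 3 agree on F; apply F→B and equate their B entries.
Rows 2 and 4 agree on F; apply F→B and equate their B entries.
Rows 1 and 3 agree on A; apply A→F and equate their F entries.
Rows 3 and 4 agree on C; apply C→D and equate their D entries.
Rows 1 and 2 agree on F; apply F→B and equate their B entries.
Row 3 is now all distinguished symbols — the join is lossless.

Yes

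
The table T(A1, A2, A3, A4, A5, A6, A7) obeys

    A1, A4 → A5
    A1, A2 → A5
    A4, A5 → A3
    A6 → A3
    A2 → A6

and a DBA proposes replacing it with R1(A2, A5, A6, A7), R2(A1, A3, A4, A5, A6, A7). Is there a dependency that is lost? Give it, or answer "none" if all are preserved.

A1, A2 → A5

Check A1, A2 → A5: no single fragment contains all of {A1, A2, A5}, and the restricted closure of {A1, A2} across the fragments never reaches {A5}.
A1, A4 → A5 is preserved.
A4, A5 → A3 is preserved.
A6 → A3 is preserved.
A2 → A6 is preserved.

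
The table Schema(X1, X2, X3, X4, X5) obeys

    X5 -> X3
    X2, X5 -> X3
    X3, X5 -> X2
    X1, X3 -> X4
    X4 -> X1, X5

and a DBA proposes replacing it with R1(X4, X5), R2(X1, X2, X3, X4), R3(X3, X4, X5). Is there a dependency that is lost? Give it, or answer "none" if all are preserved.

Check X3, X5 → X2: no single fragment contains all of {X2, X3, X5}, and the restricted closure of {X3, X5} across the fragments never reaches {X2}.
X5 → X3 is preserved.
X2, X5 → X3 is preserved.
X1, X3 → X4 is preserved.
X4 → X1, X5 is preserved.

X3, X5 -> X2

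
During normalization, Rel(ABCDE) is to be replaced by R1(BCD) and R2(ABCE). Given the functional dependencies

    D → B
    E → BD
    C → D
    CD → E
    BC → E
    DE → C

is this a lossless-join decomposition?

Common attributes: R1 ∩ R2 = {BC}.
Closure of {BC}: C → D applies, adding D; CD → E applies, adding E. So (BC)⁺ = {BCDE}.
This closure contains every attribute of R1, so R1 ∩ R2 → R1. The join is lossless.

Yes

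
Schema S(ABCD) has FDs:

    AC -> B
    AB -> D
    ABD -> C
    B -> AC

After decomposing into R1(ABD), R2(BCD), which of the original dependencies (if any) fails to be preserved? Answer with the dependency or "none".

Check AC → B: no single fragment contains all of {ABC}, and the restricted closure of {AC} across the fragments never reaches {B}.
AB → D is preserved.
ABD → C is preserved.
B → AC is preserved.

AC -> B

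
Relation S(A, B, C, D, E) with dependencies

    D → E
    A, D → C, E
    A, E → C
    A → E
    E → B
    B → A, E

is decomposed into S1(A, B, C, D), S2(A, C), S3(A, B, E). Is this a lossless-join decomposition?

Yes

Chase test. Columns are A, B, C, D, E; row i has aⱼ where attribute j ∈ Si, else bᵢⱼ.
Initial tableau (one row per fragment):
  row 1: a1 a2 a3 a4 b15
  row 2: a1 b22 a3 b24 b25
  row 3: a1 a2 b33 b34 a5
Rows 1 and 2 agree on A; apply A→E and equate their E entries.
Rows 1 and 3 agree on A; apply A→E and equate their E entries.
Rows 1 and 2 agree on E; apply E→B and equate their B entries.
Rows 1 and 3 agree on A, E; apply A, E→C and equate their C entries.
Row 1 is now all distinguished symbols — the join is lossless.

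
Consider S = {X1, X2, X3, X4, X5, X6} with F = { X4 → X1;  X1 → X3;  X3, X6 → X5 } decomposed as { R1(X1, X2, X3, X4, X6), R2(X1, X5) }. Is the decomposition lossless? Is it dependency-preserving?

Lossless test: (X1)⁺ = {X1, X3}, which is a superkey of neither fragment — lossy.
Dependency preservation: the restricted closure of {X3, X6} across the fragments never reaches {X5}, so X3, X6 → X5 cannot be enforced without a join — not preserved.

lossy and not dependency-preserving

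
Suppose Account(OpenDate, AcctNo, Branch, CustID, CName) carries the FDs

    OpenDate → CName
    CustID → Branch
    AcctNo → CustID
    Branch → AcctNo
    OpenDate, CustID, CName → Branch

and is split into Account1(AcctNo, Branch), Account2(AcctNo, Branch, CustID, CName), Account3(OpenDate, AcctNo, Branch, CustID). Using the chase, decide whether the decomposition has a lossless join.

No

Chase test. Columns are OpenDate, AcctNo, Branch, CustID, CName; row i has aⱼ where attribute j ∈ Accounti, else bᵢⱼ.
Initial tableau (one row per fragment):
  row 1: b11 a2 a3 b14 b15
  row 2: b21 a2 a3 a4 a5
  row 3: a1 a2 a3 a4 b35
Rows 1 and 2 agree on AcctNo; apply AcctNo→CustID and equate their CustID entries.
No row becomes fully distinguished — the join is lossy.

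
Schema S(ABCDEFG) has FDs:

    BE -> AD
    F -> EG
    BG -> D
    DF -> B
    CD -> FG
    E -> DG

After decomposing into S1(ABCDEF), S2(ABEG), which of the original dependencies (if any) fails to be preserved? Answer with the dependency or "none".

Check BG → D: no single fragment contains all of {BDG}, and the restricted closure of {BG} across the fragments never reaches {D}.
BE → AD is preserved.
F → EG is preserved.
DF → B is preserved.
CD → FG is preserved.
E → DG is preserved.

BG -> D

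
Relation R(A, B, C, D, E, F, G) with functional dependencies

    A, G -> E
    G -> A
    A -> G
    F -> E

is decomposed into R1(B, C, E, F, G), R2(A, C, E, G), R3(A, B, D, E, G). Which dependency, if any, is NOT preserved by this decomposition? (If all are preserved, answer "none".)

A, G → E lies within R2.
G → A lies within R2.
A → G lies within R2.
F → E lies within R1.
Every dependency is enforceable on the fragments, so the decomposition is dependency-preserving.

none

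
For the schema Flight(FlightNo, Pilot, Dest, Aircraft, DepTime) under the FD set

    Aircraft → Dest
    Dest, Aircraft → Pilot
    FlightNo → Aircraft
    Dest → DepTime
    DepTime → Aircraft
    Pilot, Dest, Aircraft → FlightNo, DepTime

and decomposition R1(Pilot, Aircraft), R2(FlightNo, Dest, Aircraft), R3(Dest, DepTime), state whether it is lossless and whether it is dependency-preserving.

lossless and dependency-preserving

Lossless test (chase): Rows 1 and 2 agree on Aircraft; apply Aircraft→Dest and equate their Dest entries. Rows 1 and 2 agree on Dest, Aircraft; apply Dest, Aircraft→Pilot and equate their Pilot entries. Rows 1 and 2 agree on Dest; apply Dest→DepTime and equate their DepTime entries. Rows 1 and 3 agree on Dest; apply Dest→DepTime and equate their DepTime entries. Rows 1 and 3 agree on DepTime; apply DepTime→Aircraft and equate their Aircraft entries. Rows 1 and 2 agree on Pilot, Dest, Aircraft; apply Pilot, Dest, Aircraft→FlightNo, DepTime and equate their FlightNo, DepTime entries. Rows 1 and 3 agree on Dest, Aircraft; apply Dest, Aircraft→Pilot and equate their Pilot entries. Rows 1 and 3 agree on Pilot, Dest, Aircraft; apply Pilot, Dest, Aircraft→FlightNo, DepTime and equate their FlightNo, DepTime entries. Row 1 is now all distinguished symbols — the join is lossless.
Dependency preservation: Dest, Aircraft → Pilot; DepTime → Aircraft; Pilot, Dest, Aircraft → FlightNo, DepTime are not contained in any single fragment, but the restricted closure of each left-hand side across the fragments still reaches the right-hand side; the remaining FDs each lie inside some fragment. All dependencies are preserved.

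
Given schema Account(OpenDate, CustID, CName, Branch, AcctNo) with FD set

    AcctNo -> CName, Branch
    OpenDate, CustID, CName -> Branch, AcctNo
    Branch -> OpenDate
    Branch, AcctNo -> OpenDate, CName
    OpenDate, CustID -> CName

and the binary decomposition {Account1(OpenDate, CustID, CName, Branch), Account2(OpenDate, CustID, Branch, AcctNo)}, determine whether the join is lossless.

Yes

Common attributes: Account1 ∩ Account2 = {OpenDate, CustID, Branch}.
Closure of {OpenDate, CustID, Branch}: OpenDate, CustID → CName applies, adding CName; OpenDate, CustID, CName → Branch, AcctNo applies, adding AcctNo. So (OpenDate, CustID, Branch)⁺ = {OpenDate, CustID, CName, Branch, AcctNo}.
This closure contains every attribute of Account1, so Account1 ∩ Account2 → Account1. The join is lossless.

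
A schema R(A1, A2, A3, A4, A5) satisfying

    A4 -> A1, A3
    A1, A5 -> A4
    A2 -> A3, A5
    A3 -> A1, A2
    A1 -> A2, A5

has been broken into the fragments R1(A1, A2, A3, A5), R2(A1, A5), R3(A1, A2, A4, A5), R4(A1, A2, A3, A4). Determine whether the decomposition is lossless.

Yes

Chase test. Columns are A1, A2, A3, A4, A5; row i has aⱼ where attribute j ∈ Ri, else bᵢⱼ.
Initial tableau (one row per fragment):
  row 1: a1 a2 a3 b14 a5
  row 2: a1 b22 b23 b24 a5
  row 3: a1 a2 b33 a4 a5
  row 4: a1 a2 a3 a4 b45
Rows 3 and 4 agree on A4; apply A4→A1, A3 and equate their A1, A3 entries.
Rows 1 and 2 agree on A1, A5; apply A1, A5→A4 and equate their A4 entries.
Rows 1 and 3 agree on A1, A5; apply A1, A5→A4 and equate their A4 entries.
Rows 1 and 4 agree on A2; apply A2→A3, A5 and equate their A3, A5 entries.
Rows 1 and 2 agree on A1; apply A1→A2, A5 and equate their A2, A5 entries.
Rows 1 and 2 agree on A4; apply A4→A1, A3 and equate their A1, A3 entries.
Row 1 is now all distinguished symbols — the join is lossless.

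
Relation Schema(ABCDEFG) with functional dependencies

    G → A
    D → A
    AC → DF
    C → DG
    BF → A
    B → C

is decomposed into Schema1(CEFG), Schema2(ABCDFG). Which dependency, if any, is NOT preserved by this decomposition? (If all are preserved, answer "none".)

G → A lies within Schema2.
D → A lies within Schema2.
AC → DF lies within Schema2.
C → DG lies within Schema2.
BF → A lies within Schema2.
B → C lies within Schema2.
Every dependency is enforceable on the fragments, so the decomposition is dependency-preserving.

none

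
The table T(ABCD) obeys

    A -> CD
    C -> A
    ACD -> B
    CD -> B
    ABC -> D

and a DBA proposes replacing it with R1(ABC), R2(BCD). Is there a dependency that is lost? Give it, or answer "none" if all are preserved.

A → CD: restricted closure across fragments reaches CD.
C → A lies within R1.
ACD → B: restricted closure across fragments reaches B.
CD → B lies within R2.
ABC → D: restricted closure across fragments reaches D.
Every dependency is enforceable on the fragments, so the decomposition is dependency-preserving.

none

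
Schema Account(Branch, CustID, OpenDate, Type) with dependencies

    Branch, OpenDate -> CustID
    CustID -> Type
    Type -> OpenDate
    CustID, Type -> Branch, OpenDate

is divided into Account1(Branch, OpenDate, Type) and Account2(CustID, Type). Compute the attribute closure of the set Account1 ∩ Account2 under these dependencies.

OpenDate, Type

Account1 ∩ Account2 = {Type}.
Type → OpenDate applies, adding OpenDate
Closure: {OpenDate, Type}.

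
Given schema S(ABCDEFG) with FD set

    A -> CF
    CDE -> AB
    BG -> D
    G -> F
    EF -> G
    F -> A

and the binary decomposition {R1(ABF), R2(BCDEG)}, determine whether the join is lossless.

Common attributes: R1 ∩ R2 = {B}.
No dependency enlarges {B}, so (B)⁺ = {B}.
The closure contains neither all of R1 = {ABF} nor all of R2 = {BCDEG}, so the common attributes are not a superkey of either fragment. The join is lossy.

No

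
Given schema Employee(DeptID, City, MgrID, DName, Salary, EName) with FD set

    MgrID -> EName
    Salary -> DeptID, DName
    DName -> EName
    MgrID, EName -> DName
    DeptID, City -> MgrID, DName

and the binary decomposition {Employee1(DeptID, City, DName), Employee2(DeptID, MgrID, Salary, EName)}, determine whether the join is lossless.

Common attributes: Employee1 ∩ Employee2 = {DeptID}.
No dependency enlarges {DeptID}, so (DeptID)⁺ = {DeptID}.
The closure contains neither all of Employee1 = {DeptID, City, DName} nor all of Employee2 = {DeptID, MgrID, Salary, EName}, so the common attributes are not a superkey of either fragment. The join is lossy.

No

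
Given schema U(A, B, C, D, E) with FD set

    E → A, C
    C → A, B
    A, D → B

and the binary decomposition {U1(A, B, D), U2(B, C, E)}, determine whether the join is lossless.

Common attributes: U1 ∩ U2 = {B}.
No dependency enlarges {B}, so (B)⁺ = {B}.
The closure contains neither all of U1 = {A, B, D} nor all of U2 = {B, C, E}, so the common attributes are not a superkey of either fragment. The join is lossy.

No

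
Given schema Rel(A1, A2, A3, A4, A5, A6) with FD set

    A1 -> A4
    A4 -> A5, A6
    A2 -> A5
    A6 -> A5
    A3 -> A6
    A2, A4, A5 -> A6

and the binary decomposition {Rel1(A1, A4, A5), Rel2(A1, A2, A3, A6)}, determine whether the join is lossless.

Yes

Common attributes: Rel1 ∩ Rel2 = {A1}.
Closure of {A1}: A1 → A4 applies, adding A4; A4 → A5, A6 applies, adding A5, A6. So (A1)⁺ = {A1, A4, A5, A6}.
This closure contains every attribute of Rel1, so Rel1 ∩ Rel2 → Rel1. The join is lossless.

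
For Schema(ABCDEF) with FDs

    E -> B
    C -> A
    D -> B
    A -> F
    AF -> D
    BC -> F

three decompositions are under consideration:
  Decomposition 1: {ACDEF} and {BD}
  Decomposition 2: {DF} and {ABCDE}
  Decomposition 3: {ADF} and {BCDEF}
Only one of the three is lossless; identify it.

Decomposition 1: common = {D}, closure = {BD} → lossless.
Decomposition 2: common = {D}, closure = {BD} → lossy.
Decomposition 3: common = {DF}, closure = {BDF} → lossy.

Decomposition 1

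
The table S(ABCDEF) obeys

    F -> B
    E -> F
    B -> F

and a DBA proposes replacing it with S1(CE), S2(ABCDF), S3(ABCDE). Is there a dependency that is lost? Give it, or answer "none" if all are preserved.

none

F → B lies within S2.
E → F: restricted closure across fragments reaches F.
B → F lies within S2.
Every dependency is enforceable on the fragments, so the decomposition is dependency-preserving.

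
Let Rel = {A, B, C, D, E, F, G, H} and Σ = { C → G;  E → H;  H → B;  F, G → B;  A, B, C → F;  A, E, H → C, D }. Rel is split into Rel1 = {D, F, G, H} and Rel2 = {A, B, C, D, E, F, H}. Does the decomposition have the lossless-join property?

Common attributes: Rel1 ∩ Rel2 = {D, F, H}.
Closure of {D, F, H}: H → B applies, adding B. So (D, F, H)⁺ = {B, D, F, H}.
The closure contains neither all of Rel1 = {D, F, G, H} nor all of Rel2 = {A, B, C, D, E, F, H}, so the common attributes are not a superkey of either fragment. The join is lossy.

No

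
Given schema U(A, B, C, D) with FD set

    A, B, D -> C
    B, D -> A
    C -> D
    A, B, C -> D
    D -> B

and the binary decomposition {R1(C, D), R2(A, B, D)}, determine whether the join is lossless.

Common attributes: R1 ∩ R2 = {D}.
Closure of {D}: D → B applies, adding B; B, D → A applies, adding A; A, B, D → C applies, adding C. So (D)⁺ = {A, B, C, D}.
This closure contains every attribute of R1, so R1 ∩ R2 → R1. The join is lossless.

Yes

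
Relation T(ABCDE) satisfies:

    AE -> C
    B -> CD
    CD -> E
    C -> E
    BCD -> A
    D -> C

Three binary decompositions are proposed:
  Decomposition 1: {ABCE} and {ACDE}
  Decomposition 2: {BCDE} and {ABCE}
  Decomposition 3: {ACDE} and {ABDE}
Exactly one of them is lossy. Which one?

Decomposition 1

Decomposition 1: common = {ACE}, closure = {ACE} → lossy.
Decomposition 2: common = {BCE}, closure = {ABCDE} → lossless.
Decomposition 3: common = {ADE}, closure = {ACDE} → lossless.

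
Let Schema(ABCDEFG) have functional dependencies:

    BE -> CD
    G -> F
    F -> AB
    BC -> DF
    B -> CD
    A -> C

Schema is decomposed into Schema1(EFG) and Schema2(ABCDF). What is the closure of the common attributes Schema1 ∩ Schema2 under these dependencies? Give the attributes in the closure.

Schema1 ∩ Schema2 = {F}.
F → AB applies, adding AB
B → CD applies, adding CD
Closure: {ABCDF}.

ABCDF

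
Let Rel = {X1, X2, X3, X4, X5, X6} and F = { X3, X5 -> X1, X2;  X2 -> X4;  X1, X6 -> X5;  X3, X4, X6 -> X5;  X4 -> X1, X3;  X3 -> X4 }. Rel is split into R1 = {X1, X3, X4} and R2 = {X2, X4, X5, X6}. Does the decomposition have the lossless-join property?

Yes

Common attributes: R1 ∩ R2 = {X4}.
Closure of {X4}: X4 → X1, X3 applies, adding X1, X3. So (X4)⁺ = {X1, X3, X4}.
This closure contains every attribute of R1, so R1 ∩ R2 → R1. The join is lossless.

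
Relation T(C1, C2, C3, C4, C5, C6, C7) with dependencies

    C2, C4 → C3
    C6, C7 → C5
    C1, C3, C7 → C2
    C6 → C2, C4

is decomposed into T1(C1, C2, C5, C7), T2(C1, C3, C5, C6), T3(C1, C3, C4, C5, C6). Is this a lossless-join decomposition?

Chase test. Columns are C1, C2, C3, C4, C5, C6, C7; row i has aⱼ where attribute j ∈ Ti, else bᵢⱼ.
Initial tableau (one row per fragment):
  row 1: a1 a2 b13 b14 a5 b16 a7
  row 2: a1 b22 a3 b24 a5 a6 b27
  row 3: a1 b32 a3 a4 a5 a6 b37
Rows 2 and 3 agree on C6; apply C6→C2, C4 and equate their C2, C4 entries.
No row becomes fully distinguished — the join is lossy.

No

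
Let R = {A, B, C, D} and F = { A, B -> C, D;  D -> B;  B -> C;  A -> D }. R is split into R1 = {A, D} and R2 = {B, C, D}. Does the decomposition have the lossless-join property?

Yes

Common attributes: R1 ∩ R2 = {D}.
Closure of {D}: D → B applies, adding B; B → C applies, adding C. So (D)⁺ = {B, C, D}.
This closure contains every attribute of R2, so R1 ∩ R2 → R2. The join is lossless.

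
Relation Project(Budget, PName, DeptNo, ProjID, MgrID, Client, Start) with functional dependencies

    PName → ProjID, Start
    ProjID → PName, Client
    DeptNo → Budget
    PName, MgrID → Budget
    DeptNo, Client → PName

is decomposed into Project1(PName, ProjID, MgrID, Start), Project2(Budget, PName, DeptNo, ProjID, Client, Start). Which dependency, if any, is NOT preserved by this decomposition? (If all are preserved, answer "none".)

Check PName, MgrID → Budget: no single fragment contains all of {Budget, PName, MgrID}, and the restricted closure of {PName, MgrID} across the fragments never reaches {Budget}.
PName → ProjID, Start is preserved.
ProjID → PName, Client is preserved.
DeptNo → Budget is preserved.
DeptNo, Client → PName is preserved.

PName, MgrID → Budget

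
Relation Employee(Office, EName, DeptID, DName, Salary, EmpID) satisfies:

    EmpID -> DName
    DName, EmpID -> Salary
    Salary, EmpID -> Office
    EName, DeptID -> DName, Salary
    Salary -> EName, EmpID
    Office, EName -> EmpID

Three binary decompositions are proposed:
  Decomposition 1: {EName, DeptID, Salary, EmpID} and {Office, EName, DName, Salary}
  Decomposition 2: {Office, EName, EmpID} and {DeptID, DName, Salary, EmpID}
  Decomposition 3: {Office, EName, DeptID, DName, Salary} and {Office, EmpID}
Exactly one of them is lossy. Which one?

Decomposition 3

Decomposition 1: common = {EName, Salary}, closure = {Office, EName, DName, Salary, EmpID} → lossless.
Decomposition 2: common = {EmpID}, closure = {Office, EName, DName, Salary, EmpID} → lossless.
Decomposition 3: common = {Office}, closure = {Office} → lossy.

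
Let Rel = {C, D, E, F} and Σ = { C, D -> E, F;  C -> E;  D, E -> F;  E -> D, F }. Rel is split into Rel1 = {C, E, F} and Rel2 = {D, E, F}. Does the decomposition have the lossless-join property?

Common attributes: Rel1 ∩ Rel2 = {E, F}.
Closure of {E, F}: E → D, F applies, adding D. So (E, F)⁺ = {D, E, F}.
This closure contains every attribute of Rel2, so Rel1 ∩ Rel2 → Rel2. The join is lossless.

Yes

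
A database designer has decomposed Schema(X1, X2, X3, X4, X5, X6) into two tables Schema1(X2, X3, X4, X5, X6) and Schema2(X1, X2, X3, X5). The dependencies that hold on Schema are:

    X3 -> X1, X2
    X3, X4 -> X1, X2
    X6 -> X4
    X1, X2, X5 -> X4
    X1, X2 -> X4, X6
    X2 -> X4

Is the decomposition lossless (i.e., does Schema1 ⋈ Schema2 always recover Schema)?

Yes

Common attributes: Schema1 ∩ Schema2 = {X2, X3, X5}.
Closure of {X2, X3, X5}: X3 → X1, X2 applies, adding X1; X1, X2, X5 → X4 applies, adding X4; X1, X2 → X4, X6 applies, adding X6. So (X2, X3, X5)⁺ = {X1, X2, X3, X4, X5, X6}.
This closure contains every attribute of Schema1, so Schema1 ∩ Schema2 → Schema1. The join is lossless.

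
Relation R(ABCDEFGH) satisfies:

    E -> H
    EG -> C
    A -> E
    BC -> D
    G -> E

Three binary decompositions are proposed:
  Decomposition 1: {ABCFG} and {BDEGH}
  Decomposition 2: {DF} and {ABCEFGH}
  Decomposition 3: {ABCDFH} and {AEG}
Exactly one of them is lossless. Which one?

Decomposition 1: common = {BG}, closure = {BCDEGH} → lossless.
Decomposition 2: common = {F}, closure = {F} → lossy.
Decomposition 3: common = {A}, closure = {AEH} → lossy.

Decomposition 1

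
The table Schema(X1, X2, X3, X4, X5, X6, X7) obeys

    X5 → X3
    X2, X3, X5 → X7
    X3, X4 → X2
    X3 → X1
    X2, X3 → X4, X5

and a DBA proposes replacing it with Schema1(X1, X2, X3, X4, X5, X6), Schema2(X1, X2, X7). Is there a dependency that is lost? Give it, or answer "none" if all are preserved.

Check X2, X3, X5 → X7: no single fragment contains all of {X2, X3, X5, X7}, and the restricted closure of {X2, X3, X5} across the fragments never reaches {X7}.
X5 → X3 is preserved.
X3, X4 → X2 is preserved.
X3 → X1 is preserved.
X2, X3 → X4, X5 is preserved.

X2, X3, X5 → X7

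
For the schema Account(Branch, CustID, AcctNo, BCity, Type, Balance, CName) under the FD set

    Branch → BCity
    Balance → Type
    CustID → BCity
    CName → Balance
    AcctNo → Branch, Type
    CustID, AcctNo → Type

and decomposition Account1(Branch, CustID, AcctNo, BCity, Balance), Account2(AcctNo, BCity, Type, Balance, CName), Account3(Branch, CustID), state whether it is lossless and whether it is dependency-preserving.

Lossless test (chase): Rows 1 and 3 agree on Branch; apply Branch→BCity and equate their BCity entries. Rows 1 and 2 agree on Balance; apply Balance→Type and equate their Type entries. Rows 1 and 2 agree on AcctNo; apply AcctNo→Branch, Type and equate their Branch, Type entries. No row becomes fully distinguished — the join is lossy.
Dependency preservation: AcctNo → Branch, Type; CustID, AcctNo → Type are not contained in any single fragment, but the restricted closure of each left-hand side across the fragments still reaches the right-hand side; the remaining FDs each lie inside some fragment. All dependencies are preserved.

lossy but dependency-preserving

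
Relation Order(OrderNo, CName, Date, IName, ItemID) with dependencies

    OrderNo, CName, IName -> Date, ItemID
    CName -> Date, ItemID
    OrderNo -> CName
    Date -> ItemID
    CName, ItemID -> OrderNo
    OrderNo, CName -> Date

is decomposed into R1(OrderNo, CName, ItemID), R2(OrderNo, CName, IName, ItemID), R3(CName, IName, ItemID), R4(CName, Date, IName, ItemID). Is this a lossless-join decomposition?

Yes

Chase test. Columns are OrderNo, CName, Date, IName, ItemID; row i has aⱼ where attribute j ∈ Ri, else bᵢⱼ.
Initial tableau (one row per fragment):
  row 1: a1 a2 b13 b14 a5
  row 2: a1 a2 b23 a4 a5
  row 3: b31 a2 b33 a4 a5
  row 4: b41 a2 a3 a4 a5
Rows 1 and 2 agree on CName; apply CName→Date, ItemID and equate their Date, ItemID entries.
Rows 1 and 3 agree on CName; apply CName→Date, ItemID and equate their Date, ItemID entries.
Rows 1 and 4 agree on CName; apply CName→Date, ItemID and equate their Date, ItemID entries.
Rows 1 and 3 agree on CName, ItemID; apply CName, ItemID→OrderNo and equate their OrderNo entries.
Rows 1 and 4 agree on CName, ItemID; apply CName, ItemID→OrderNo and equate their OrderNo entries.
Row 2 is now all distinguished symbols — the join is lossless.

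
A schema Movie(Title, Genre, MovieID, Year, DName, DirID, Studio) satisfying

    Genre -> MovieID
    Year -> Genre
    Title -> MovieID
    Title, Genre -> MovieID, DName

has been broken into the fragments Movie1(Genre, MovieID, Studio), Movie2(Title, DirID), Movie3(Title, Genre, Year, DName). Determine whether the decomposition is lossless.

No

Chase test. Columns are Title, Genre, MovieID, Year, DName, DirID, Studio; row i has aⱼ where attribute j ∈ Moviei, else bᵢⱼ.
Initial tableau (one row per fragment):
  row 1: b11 a2 a3 b14 b15 b16 a7
  row 2: a1 b22 b23 b24 b25 a6 b27
  row 3: a1 a2 b33 a4 a5 b36 b37
Rows 1 and 3 agree on Genre; apply Genre→MovieID and equate their MovieID entries.
Rows 2 and 3 agree on Title; apply Title→MovieID and equate their MovieID entries.
No row becomes fully distinguished — the join is lossy.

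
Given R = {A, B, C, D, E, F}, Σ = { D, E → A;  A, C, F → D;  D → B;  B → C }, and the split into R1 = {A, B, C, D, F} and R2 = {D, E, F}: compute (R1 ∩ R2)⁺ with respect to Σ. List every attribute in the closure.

R1 ∩ R2 = {D, F}.
D → B applies, adding B
B → C applies, adding C
Closure: {B, C, D, F}.

B, C, D, F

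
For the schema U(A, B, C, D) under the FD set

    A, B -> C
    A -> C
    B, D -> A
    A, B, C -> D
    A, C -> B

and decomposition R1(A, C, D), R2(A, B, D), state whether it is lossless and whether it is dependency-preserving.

lossless and dependency-preserving

Lossless test: (A, D)⁺ = {A, B, C, D}, which contains all of one fragment — lossless.
Dependency preservation: A, B → C; A, B, C → D; A, C → B are not contained in any single fragment, but the restricted closure of each left-hand side across the fragments still reaches the right-hand side; the remaining FDs each lie inside some fragment. All dependencies are preserved.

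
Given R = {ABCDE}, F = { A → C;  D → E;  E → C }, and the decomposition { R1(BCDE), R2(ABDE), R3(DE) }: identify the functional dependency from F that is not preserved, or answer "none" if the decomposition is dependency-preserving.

Check A → C: no single fragment contains all of {AC}, and the restricted closure of {A} across the fragments never reaches {C}.
D → E is preserved.
E → C is preserved.

A → C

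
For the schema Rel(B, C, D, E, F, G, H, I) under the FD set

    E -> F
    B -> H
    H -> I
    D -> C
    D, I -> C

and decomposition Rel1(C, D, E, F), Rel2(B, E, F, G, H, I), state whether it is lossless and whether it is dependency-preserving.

Lossless test: (E, F)⁺ = {E, F}, which is a superkey of neither fragment — lossy.
Dependency preservation: D, I → C is not contained in any single fragment, but the restricted closure of its left-hand side across the fragments still reaches the right-hand side; the remaining FDs each lie inside some fragment. All dependencies are preserved.

lossy but dependency-preserving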